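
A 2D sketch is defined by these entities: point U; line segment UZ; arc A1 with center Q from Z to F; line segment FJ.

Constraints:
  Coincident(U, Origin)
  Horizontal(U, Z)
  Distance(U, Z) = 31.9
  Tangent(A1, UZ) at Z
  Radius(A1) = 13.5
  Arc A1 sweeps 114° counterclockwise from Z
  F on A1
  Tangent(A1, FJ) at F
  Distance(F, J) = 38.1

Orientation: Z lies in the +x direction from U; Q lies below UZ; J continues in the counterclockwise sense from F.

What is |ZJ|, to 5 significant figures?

53.890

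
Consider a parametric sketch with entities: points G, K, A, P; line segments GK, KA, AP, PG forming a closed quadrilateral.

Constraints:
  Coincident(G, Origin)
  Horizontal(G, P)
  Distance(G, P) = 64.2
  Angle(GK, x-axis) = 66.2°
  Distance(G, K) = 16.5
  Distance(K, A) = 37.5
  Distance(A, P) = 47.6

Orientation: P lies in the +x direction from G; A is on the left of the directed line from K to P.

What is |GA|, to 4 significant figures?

52.66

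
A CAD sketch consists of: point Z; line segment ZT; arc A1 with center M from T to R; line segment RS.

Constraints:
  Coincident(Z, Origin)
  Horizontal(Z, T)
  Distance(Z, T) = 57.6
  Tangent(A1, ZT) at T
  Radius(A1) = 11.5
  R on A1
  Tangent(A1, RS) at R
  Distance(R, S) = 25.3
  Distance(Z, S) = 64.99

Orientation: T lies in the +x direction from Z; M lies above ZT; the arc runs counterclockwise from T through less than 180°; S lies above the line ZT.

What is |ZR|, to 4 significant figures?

69.37

Z is at the origin; Z and T share the same y with |ZT| = 57.6 and T on the +x side, so T = (57.60, 0.000). Tangency of A1 to ZT means the radius MT is perpendicular to ZT, so M = T + (0, 11.5) = (57.60, 11.50). Since MR ⟂ RS (tangency), |MS| = √(11.5² + 25.3²) = 27.79 regardless of where R sits on A1. So S lies on both circle(Z, 64.99) and circle(M, 27.79); the above-ZT intersection is S = (52.17, 38.76). R is the foot of the tangent from S: R = (66.94, 18.21).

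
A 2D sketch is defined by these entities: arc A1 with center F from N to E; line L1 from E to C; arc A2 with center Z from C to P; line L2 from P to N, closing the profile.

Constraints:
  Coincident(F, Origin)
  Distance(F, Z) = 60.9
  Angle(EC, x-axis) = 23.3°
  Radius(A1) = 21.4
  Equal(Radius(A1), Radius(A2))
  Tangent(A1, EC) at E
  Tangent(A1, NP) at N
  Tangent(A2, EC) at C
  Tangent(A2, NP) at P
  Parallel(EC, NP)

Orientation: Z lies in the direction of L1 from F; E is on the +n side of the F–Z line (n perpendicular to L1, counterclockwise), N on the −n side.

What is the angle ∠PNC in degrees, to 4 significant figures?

35.10°

The slot axis is L1's direction at 23.3°, so u = (cos 23.3°, sin 23.3°) = (0.9184, 0.3955) and n = (−sin 23.3°, cos 23.3°) = (-0.3955, 0.9184). F is at the origin and Z lies 60.9 along u from F, so Z = 60.9·u = (55.93, 24.09). Tangency of A1 to both parallel lines with radius 21.4 puts E and N at F ± 21.4·n: E = (-8.465, 19.65), N = (8.465, -19.65). Equal radii place C and P the same way about Z: C = Z + 21.4·n = (47.47, 43.74), P = Z − 21.4·n = (64.40, 4.434). Then cos ∠PNC = NP·NC / (|NP||NC|), giving 35.10°.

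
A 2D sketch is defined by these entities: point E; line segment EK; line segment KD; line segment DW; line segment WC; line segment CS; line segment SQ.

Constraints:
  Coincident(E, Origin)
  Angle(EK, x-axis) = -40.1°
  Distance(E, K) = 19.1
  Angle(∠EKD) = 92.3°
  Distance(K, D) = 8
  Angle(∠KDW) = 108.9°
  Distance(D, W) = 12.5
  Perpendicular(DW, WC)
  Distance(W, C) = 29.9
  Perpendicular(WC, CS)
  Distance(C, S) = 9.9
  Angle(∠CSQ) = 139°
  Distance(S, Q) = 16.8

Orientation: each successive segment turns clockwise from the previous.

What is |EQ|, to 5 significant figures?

25.675

E is at the origin; EK runs at -40.1° with length 19.1, so K = (14.610, -12.303). ∠EKD = 92.3° gives KD at -127.80° from the x-axis; with |KD| = 8.0, D = (9.7067, -18.624). ∠KDW = 108.9° gives DW at 161.10° from the x-axis; with |DW| = 12.5, W = (-2.1193, -14.575). DW is perpendicular to WC, so WC runs at 71.100°; with |WC| = 29.9, C = (7.5658, 13.713). WC is perpendicular to CS, so CS runs at -18.900°; with |CS| = 9.9, S = (16.932, 10.506). ∠CSQ = 139.0° gives SQ at -59.900° from the x-axis; with |SQ| = 16.8, Q = (25.357, -4.0284). Then |EQ| = |Q − E| = 25.675.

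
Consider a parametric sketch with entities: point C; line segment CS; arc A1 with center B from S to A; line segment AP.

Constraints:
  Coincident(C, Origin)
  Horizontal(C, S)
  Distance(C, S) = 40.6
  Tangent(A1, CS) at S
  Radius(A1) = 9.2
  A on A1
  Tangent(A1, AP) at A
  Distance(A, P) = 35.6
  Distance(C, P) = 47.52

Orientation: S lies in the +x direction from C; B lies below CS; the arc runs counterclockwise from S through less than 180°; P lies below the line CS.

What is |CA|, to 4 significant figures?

32.43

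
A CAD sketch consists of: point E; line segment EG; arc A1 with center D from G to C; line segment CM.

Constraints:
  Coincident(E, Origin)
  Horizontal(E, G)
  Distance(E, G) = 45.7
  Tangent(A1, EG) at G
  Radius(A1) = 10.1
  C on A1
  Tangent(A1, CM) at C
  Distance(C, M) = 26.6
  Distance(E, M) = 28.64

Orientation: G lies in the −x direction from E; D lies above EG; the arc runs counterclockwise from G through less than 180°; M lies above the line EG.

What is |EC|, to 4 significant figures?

38.86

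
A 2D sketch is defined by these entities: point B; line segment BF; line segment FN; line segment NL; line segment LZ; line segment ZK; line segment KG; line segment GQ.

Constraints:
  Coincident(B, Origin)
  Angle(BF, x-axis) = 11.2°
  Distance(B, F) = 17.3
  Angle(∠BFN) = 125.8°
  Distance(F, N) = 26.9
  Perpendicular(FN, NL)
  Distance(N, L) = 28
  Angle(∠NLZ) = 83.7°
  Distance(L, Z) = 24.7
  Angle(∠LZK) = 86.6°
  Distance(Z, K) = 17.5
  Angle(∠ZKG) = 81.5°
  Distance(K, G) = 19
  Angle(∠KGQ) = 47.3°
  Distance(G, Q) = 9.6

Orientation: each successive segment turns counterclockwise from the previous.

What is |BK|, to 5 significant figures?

16.541

B is at the origin; BF runs at 11.2° with length 17.3, so F = (16.971, 3.3603). ∠BFN = 125.8° gives FN at 65.400° from the x-axis; with |FN| = 26.9, N = (28.168, 27.819). The perpendicularity gives NL at right angles to FN, so NL runs at 155.40°; with |NL| = 28.0, L = (2.7099, 39.475). ∠NLZ = 83.7° gives LZ at -108.30° from the x-axis; with |LZ| = 24.7, Z = (-5.0457, 16.024). ∠LZK = 86.6° gives ZK at -14.900° from the x-axis; with |ZK| = 17.5, K = (11.866, 11.524). Then |BK| = |K − B| = 16.541.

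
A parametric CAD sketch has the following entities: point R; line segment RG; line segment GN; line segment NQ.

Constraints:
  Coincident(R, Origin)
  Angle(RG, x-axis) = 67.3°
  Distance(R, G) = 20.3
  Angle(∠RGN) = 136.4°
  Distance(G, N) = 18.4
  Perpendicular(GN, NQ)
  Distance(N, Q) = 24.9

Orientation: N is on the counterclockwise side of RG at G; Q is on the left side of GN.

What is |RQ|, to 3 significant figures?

34.8

∠RGN = 136.4°, so GN runs at 67.3° + (180° − 136.4°) = 111° from the x-axis; with |GN| = 18.4, N = G + 18.4·(cos 111°, sin 111°) = (1.27, 35.9). GN ⟂ NQ; with |NQ| = 24.9 on the left of GN, Q = N + 24.9·(-0.934, -0.357) = (-22.0, 27.0). Then |RQ| = |Q − R| = 34.8.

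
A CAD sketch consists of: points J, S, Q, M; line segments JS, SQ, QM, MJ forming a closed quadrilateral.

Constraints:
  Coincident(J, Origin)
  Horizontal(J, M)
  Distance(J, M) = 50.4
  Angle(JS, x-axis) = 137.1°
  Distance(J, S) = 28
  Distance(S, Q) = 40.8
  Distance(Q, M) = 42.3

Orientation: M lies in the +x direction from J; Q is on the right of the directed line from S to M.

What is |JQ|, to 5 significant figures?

12.805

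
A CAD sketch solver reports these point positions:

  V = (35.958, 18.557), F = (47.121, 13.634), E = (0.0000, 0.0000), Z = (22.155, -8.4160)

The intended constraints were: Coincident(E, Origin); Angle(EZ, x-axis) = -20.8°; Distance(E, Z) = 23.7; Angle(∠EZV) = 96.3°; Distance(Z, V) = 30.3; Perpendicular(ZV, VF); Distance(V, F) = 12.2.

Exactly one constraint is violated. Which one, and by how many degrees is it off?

Perpendicular(ZV, VF) — off by 3.30°.

E = (0.00, 0.00) ✓; EZ at -20.80° ✓; |EZ| = 23.70 ✓; ∠EZV = 96.30° ✓; |ZV| = 30.30 ✓; ∠(ZV, VF) = 86.70° ✗; |VF| = 12.20 ✓.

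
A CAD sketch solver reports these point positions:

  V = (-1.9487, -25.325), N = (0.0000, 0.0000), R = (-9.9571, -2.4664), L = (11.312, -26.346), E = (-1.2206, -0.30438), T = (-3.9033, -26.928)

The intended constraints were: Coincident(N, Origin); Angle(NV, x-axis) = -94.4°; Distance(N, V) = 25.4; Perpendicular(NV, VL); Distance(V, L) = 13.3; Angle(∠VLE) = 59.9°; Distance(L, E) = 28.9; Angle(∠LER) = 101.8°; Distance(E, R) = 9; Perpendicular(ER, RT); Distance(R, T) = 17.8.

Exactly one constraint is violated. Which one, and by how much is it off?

Distance(R, T) = 17.8 — off by 7.40.

N = (0.00, 0.00) ✓; NV at -94.40° ✓; |NV| = 25.40 ✓; ∠(NV, VL) = 90.00° ✓; |VL| = 13.30 ✓; ∠VLE = 59.90° ✓; |LE| = 28.90 ✓; ∠LER = 101.8° ✓; |ER| = 9.000 ✓; ∠(ER, RT) = 90.00° ✓; |RT| = 25.20 ✗.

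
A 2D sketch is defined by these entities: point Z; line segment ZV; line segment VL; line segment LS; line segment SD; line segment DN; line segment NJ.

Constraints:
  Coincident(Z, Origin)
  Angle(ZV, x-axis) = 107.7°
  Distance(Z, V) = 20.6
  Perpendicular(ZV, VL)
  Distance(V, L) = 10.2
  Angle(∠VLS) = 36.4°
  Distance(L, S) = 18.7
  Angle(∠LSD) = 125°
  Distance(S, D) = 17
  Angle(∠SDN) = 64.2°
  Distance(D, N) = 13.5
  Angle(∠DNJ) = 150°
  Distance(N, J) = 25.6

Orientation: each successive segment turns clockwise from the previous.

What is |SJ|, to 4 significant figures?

28.38

Z is at the origin; ZV runs at 107.7° with length 20.6, so V = (-6.263, 19.62). ZV ⟂ VL, so VL runs at 17.70°; with |VL| = 10.2, L = (3.454, 22.73). ∠VLS = 36.4° gives LS at -125.9° from the x-axis; with |LS| = 18.7, S = (-7.511, 7.578). ∠LSD = 125.0° gives SD at 179.1° from the x-axis; with |SD| = 17.0, D = (-24.51, 7.845). ∠SDN = 64.2° gives DN at 63.30° from the x-axis; with |DN| = 13.5, N = (-18.44, 19.91). ∠DNJ = 150.0° gives NJ at 33.30° from the x-axis; with |NJ| = 25.6, J = (2.953, 33.96). Then |SJ| = |J − S| = 28.38.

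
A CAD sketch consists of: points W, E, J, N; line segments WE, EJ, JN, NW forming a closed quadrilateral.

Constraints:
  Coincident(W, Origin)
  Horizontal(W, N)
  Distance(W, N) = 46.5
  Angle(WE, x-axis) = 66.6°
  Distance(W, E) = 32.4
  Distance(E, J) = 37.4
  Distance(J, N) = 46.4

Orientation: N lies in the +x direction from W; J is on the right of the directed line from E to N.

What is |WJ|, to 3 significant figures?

5.55

W is at the origin; WN is horizontal with |WN| = 46.5 and N in +x, so N = (46.5, 0). WE runs at 66.6° with |WE| = 32.4, so E = (12.9, 29.7). J is determined by |EJ| = 37.4 and |JN| = 46.4 together: it lies at the intersection of circle(E, 37.4) and circle(N, 46.4). With |EN| = 44.9, the foot of the radical line on EN is 14.0 from E and the perpendicular offset is √(37.4² − 14.0²) = 34.7. Taking the right-of-EN solution: J = (0.432, -5.54).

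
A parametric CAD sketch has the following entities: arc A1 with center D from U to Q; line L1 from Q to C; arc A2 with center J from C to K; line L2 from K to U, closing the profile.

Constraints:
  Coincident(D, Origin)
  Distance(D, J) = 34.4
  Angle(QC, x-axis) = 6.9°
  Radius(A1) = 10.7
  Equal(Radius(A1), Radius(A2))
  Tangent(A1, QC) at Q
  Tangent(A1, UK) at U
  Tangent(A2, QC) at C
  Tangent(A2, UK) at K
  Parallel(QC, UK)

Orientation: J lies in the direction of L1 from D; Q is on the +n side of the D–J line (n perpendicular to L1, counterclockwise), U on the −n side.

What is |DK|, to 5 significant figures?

36.026

The slot axis is L1's direction at 6.9°, so u = (cos 6.9°, sin 6.9°) = (0.99276, 0.12014) and n = (−sin 6.9°, cos 6.9°) = (-0.12014, 0.99276). D is at the origin and J lies 34.4 along u from D, so J = 34.4·u = (34.151, 4.1327). Tangency of A1 to both parallel lines with radius 10.7 puts Q and U at D ± 10.7·n: Q = (-1.2855, 10.623), U = (1.2855, -10.623). Equal radii place C and K the same way about J: C = J + 10.7·n = (32.865, 14.755), K = J − 10.7·n = (35.436, -6.4898). Then |DK| = |K − D| = 36.026.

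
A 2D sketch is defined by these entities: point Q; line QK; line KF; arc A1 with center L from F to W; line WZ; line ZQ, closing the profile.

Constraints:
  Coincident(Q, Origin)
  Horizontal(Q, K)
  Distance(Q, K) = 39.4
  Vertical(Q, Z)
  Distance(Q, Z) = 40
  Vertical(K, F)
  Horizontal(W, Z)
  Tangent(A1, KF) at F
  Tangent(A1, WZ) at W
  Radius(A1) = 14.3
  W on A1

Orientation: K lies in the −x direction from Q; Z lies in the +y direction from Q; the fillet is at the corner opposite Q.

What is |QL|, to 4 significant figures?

35.92

Q is at the origin; Q and K share the same y with |QK| = 39.4 and K on the −x side, so K = (-39.40, 0.000). QZ is vertical with |QZ| = 40.0 and Z on the +y side, so Z = (0.000, 40.00). The virtual corner opposite Q is at (-39.40, 40.00). The tangent condition forces LF to be normal to KF and since A1 is tangent to WZ there, LW ⟂ WZ, with radius 14.3, so the center L sits 14.3 in from both sides at L = (-25.10, 25.70). Then |QL| = |L − Q| = 35.92.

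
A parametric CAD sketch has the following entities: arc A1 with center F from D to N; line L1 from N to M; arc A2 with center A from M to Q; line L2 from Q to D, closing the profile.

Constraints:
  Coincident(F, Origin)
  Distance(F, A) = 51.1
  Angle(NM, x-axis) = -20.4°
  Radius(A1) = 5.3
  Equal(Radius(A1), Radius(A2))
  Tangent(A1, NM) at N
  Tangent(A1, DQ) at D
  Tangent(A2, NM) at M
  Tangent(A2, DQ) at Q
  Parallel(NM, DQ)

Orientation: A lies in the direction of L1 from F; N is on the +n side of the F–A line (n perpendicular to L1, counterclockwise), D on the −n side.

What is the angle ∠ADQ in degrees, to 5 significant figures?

5.9214°

The slot axis is L1's direction at -20.4°, so u = (cos -20.4°, sin -20.4°) = (0.93728, -0.34857) and n = (−sin -20.4°, cos -20.4°) = (0.34857, 0.93728). F is at the origin and A lies 51.1 along u from F, so A = 51.1·u = (47.895, -17.812). Tangency of A1 to both parallel lines with radius 5.3 puts N and D at F ± 5.3·n: N = (1.8474, 4.9676), D = (-1.8474, -4.9676). Equal radii place M and Q the same way about A: M = A + 5.3·n = (49.743, -12.844), Q = A − 5.3·n = (46.048, -22.780). Then cos ∠ADQ = DA·DQ / (|DA||DQ|), giving 5.9214°.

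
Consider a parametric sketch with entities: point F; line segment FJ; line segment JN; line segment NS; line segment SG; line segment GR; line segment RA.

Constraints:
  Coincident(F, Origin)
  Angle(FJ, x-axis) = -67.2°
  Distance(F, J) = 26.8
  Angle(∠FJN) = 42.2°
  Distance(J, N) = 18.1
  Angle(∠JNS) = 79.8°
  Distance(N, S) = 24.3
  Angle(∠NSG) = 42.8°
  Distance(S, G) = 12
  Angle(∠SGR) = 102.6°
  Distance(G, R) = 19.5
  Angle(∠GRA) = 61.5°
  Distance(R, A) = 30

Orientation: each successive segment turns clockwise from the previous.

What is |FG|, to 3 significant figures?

13.2

F is at the origin; FJ runs at -67.2° with length 26.8, so J = (10.4, -24.7). ∠FJN = 42.2° gives JN at 155° from the x-axis; with |JN| = 18.1, N = (-6.02, -17.1). ∠JNS = 79.8° gives NS at 54.8° from the x-axis; with |NS| = 24.3, S = (7.99, 2.80). ∠NSG = 42.8° gives SG at -82.4° from the x-axis; with |SG| = 12.0, G = (9.58, -9.09). Then |FG| = |G − F| = 13.2.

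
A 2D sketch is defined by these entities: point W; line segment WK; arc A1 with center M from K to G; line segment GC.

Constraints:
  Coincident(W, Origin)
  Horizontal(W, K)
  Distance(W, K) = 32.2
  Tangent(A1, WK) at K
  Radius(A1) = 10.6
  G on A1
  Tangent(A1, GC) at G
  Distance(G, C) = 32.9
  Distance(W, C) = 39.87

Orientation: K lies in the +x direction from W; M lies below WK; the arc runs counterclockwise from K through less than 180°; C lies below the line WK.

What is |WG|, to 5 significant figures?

23.302

Checks: W = (0.00, 0.00) ✓; |MG| = 10.60 ✓; ∠(MG, GC) = 90.00° ✓; |GC| = 32.90 ✓; |WC| = 39.87 ✓.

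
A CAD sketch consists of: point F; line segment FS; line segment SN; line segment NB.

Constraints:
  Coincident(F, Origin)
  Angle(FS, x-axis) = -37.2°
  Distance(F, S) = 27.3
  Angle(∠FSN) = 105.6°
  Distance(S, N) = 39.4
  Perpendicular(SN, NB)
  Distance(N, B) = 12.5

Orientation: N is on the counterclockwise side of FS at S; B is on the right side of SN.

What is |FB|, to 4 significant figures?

60.74

∠FSN = 105.6°, so SN runs at -37.2° + (180° − 105.6°) = 37.20° from the x-axis; with |SN| = 39.4, N = S + 39.4·(cos 37.20°, sin 37.20°) = (53.13, 7.316). The perpendicularity gives NB at right angles to SN; with |NB| = 12.5 on the right of SN, B = N + 12.5·(0.6046, -0.7965) = (60.69, -2.641). Then |FB| = |B − F| = 60.74.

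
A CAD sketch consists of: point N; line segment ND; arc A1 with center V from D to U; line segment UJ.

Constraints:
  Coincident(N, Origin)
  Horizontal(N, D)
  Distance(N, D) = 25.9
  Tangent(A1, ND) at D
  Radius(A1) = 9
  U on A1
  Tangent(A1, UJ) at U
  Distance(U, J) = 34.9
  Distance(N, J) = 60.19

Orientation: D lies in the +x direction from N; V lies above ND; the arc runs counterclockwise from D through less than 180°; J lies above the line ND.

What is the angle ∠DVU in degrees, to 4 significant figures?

70.93°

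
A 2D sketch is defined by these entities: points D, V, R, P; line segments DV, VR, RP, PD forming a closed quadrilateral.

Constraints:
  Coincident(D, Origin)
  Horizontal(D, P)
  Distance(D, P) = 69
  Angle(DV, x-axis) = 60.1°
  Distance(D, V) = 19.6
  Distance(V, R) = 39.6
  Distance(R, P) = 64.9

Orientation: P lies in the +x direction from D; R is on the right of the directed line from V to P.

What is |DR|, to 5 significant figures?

24.003

Checks: |VR| = 39.60 ✓; |RP| = 64.90 ✓.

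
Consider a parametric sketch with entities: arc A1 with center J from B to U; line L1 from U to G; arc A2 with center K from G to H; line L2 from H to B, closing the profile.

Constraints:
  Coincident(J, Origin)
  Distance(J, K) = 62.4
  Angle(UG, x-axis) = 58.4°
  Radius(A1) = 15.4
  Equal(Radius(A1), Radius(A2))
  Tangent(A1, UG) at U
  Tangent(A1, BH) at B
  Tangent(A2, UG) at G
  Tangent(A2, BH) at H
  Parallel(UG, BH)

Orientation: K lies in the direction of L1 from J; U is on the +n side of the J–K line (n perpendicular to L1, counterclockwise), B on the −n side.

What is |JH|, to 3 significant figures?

64.3

The slot axis is L1's direction at 58.4°, so u = (cos 58.4°, sin 58.4°) = (0.524, 0.852) and n = (−sin 58.4°, cos 58.4°) = (-0.852, 0.524). J is at the origin and K lies 62.4 along u from J, so K = 62.4·u = (32.7, 53.1). Tangency of A1 to both parallel lines with radius 15.4 puts U and B at J ± 15.4·n: U = (-13.1, 8.07), B = (13.1, -8.07). Equal radii place G and H the same way about K: G = K + 15.4·n = (19.6, 61.2), H = K − 15.4·n = (45.8, 45.1). Then |JH| = |H − J| = 64.3.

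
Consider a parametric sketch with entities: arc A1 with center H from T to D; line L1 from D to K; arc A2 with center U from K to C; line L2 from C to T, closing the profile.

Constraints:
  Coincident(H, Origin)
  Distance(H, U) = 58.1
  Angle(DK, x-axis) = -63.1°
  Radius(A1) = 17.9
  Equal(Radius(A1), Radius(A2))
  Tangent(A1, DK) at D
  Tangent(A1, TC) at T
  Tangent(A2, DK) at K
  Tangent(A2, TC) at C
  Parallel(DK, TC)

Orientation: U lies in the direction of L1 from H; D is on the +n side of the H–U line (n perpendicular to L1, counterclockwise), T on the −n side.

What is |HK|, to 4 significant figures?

60.79

The slot axis is L1's direction at -63.1°, so u = (cos -63.1°, sin -63.1°) = (0.4524, -0.8918) and n = (−sin -63.1°, cos -63.1°) = (0.8918, 0.4524). H is at the origin and U lies 58.1 along u from H, so U = 58.1·u = (26.29, -51.81). Tangency of A1 to both parallel lines with radius 17.9 puts D and T at H ± 17.9·n: D = (15.96, 8.099), T = (-15.96, -8.099). Equal radii place K and C the same way about U: K = U + 17.9·n = (42.25, -43.71), C = U − 17.9·n = (10.32, -59.91). Then |HK| = |K − H| = 60.79.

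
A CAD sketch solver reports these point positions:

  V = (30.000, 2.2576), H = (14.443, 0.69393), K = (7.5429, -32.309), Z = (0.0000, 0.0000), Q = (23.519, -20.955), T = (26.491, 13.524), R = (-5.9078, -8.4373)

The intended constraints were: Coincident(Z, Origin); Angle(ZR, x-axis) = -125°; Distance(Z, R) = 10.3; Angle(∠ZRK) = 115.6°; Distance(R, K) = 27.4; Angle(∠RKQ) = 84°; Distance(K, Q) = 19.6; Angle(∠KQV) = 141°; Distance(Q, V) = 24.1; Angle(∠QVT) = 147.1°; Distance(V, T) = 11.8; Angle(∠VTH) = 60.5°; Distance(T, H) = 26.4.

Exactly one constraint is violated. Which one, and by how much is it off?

Distance(T, H) = 26.4 — off by 8.80.

Z = (0.00, 0.00) ✓; ZR at -125.0° ✓; |ZR| = 10.30 ✓; ∠ZRK = 115.6° ✓; |RK| = 27.40 ✓; ∠RKQ = 84.00° ✓; |KQ| = 19.60 ✓; ∠KQV = 141.0° ✓; |QV| = 24.10 ✓; ∠QVT = 147.1° ✓; |VT| = 11.80 ✓; ∠VTH = 60.50° ✓; |TH| = 17.60 ✗.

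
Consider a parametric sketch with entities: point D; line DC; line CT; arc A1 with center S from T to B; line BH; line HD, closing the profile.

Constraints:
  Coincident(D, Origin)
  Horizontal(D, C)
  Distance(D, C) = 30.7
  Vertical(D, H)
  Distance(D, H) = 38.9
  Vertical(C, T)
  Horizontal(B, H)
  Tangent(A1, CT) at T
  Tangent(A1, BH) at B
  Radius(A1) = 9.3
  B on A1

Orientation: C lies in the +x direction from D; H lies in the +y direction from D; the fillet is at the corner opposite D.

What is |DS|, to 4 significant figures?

36.53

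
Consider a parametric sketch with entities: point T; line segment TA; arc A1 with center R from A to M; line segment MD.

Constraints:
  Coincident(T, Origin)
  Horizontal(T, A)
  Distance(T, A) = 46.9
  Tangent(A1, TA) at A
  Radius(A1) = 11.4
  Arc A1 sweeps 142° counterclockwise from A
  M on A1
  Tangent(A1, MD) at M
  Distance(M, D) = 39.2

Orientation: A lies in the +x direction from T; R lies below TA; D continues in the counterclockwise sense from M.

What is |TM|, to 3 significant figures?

44.8

T is at the origin; TA is horizontal with |TA| = 46.9 and A on the +x side, so A = (46.9, 0.00). The tangent condition forces RA to be normal to TA, so R = A + (0, -11.4) = (46.9, -11.4). On A1, A sits at bearing 90° from R; a 142° counterclockwise sweep puts M at bearing 232°, so M = R + 11.4·(cos 232°, sin 232°) = (39.9, -20.4). Then |TM| = |M − T| = 44.8.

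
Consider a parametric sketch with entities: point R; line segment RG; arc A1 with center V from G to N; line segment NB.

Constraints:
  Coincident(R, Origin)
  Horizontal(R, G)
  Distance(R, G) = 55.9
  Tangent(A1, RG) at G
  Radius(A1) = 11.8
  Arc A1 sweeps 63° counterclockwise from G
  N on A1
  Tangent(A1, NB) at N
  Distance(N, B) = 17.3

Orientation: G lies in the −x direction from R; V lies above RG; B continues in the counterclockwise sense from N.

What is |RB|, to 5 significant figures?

43.433

On A1, G sits at bearing -90° from V; a 63° counterclockwise sweep puts N at bearing -27°, so N = V + 11.8·(cos -27°, sin -27°) = (-45.386, 6.4429). Since A1 is tangent to NB there, VN ⟂ NB, so NB runs along (−sin -27°, cos -27°); with |NB| = 17.3, B = (-37.532, 21.857). Then |RB| = |B − R| = 43.433.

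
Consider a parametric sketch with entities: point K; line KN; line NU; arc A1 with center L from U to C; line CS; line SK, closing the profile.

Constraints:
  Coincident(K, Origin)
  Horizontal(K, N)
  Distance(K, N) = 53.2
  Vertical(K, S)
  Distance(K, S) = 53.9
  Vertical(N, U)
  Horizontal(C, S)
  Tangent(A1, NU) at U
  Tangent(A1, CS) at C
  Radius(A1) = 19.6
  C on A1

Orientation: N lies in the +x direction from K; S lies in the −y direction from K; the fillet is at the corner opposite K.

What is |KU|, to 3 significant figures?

63.3

K is at the origin; K and N share the same y with |KN| = 53.2 and N on the +x side, so N = (53.2, 0.00). KS is vertical with |KS| = 53.9 and S on the −y side, so S = (0.00, -53.9). The virtual corner opposite K is at (53.2, -53.9). Since A1 is tangent to NU there, LU ⟂ NU and tangency of A1 to CS means the radius LC is perpendicular to CS, with radius 19.6, so the center L sits 19.6 in from both sides at L = (33.6, -34.3). That places the tangent points at U = (53.2, -34.3) on NU and C = (33.6, -53.9) on CS. Then |KU| = |U − K| = 63.3.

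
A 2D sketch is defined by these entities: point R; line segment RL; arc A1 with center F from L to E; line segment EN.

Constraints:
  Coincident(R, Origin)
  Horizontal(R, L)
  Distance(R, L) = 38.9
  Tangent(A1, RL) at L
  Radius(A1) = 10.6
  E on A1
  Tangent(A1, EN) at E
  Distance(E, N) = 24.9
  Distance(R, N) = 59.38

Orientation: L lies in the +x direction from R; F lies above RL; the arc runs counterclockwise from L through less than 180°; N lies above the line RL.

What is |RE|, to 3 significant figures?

50.8

Checks: |FE| = 10.60 ✓; ∠(FE, EN) = 90.00° ✓; |EN| = 24.90 ✓; |RN| = 59.38 ✓.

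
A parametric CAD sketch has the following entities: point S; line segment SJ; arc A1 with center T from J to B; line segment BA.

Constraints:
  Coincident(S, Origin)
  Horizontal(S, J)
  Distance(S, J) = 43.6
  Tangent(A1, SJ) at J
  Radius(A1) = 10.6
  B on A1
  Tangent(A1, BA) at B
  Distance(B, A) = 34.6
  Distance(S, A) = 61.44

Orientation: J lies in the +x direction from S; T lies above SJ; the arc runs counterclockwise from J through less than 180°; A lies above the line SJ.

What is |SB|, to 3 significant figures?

55.4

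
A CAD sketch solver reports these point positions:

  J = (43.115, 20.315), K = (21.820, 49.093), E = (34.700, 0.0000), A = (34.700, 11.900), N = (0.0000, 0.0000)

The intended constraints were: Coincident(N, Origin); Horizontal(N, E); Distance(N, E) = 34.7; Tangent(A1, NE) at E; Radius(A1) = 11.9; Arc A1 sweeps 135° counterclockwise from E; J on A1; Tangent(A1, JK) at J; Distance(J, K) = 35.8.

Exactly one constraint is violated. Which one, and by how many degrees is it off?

Tangent(A1, JK) at J — off by 8.50°.

N = (0.00, 0.00) ✓; N.y = 0.00, E.y = 0.00 ✓; |NE| = 34.70 ✓; ∠(AE, EN) = 90.00° ✓; |AE| = 11.90 ✓; bearing(A→J) − bearing(A→E) = 135.0° ✓; |AJ| = 11.90 ✓; ∠(AJ, JK) = 98.50° ✗; |JK| = 35.80 ✓.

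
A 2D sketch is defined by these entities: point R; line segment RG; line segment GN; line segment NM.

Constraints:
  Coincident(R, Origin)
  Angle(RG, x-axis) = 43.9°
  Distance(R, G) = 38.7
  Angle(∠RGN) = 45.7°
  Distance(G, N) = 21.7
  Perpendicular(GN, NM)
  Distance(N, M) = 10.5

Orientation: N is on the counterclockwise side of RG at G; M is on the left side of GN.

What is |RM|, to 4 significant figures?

18.00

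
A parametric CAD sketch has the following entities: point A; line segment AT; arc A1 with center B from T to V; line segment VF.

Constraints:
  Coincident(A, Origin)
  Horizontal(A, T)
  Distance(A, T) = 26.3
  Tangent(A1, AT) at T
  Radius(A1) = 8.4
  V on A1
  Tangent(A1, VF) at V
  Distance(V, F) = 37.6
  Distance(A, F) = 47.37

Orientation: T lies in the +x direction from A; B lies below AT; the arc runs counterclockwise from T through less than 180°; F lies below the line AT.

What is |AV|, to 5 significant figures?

19.494

A is at the origin; AT is horizontal with |AT| = 26.3 and T on the +x side, so T = (26.300, 0.0000). Since A1 is tangent to AT there, BT ⟂ AT, so B = T + (0, -8.4) = (26.300, -8.4000). Since BV ⟂ VF (tangency), |BF| = √(8.4² + 37.6²) = 38.527 regardless of where V sits on A1. So F lies on both circle(A, 47.37) and circle(B, 38.527); the below-AT intersection is F = (14.532, -45.086). V is the foot of the tangent from F: V = (17.934, -7.6400).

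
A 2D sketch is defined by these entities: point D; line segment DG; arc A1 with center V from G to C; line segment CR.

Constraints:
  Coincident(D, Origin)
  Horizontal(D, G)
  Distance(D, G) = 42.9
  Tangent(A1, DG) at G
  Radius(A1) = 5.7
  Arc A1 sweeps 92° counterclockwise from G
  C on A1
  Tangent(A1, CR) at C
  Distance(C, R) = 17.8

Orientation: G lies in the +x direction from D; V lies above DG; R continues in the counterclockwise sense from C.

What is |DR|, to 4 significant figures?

53.50

D is at the origin; DG is horizontal with |DG| = 42.9 and G on the +x side, so G = (42.90, 0.000). Since A1 is tangent to DG there, VG ⟂ DG, so V = G + (0, 5.7) = (42.90, 5.700). On A1, G sits at bearing -90° from V; a 92° counterclockwise sweep puts C at bearing 2°, so C = V + 5.7·(cos 2°, sin 2°) = (48.60, 5.899). Tangency of A1 to CR means the radius VC is perpendicular to CR, so CR runs along (−sin 2°, cos 2°); with |CR| = 17.8, R = (47.98, 23.69). Then |DR| = |R − D| = 53.50.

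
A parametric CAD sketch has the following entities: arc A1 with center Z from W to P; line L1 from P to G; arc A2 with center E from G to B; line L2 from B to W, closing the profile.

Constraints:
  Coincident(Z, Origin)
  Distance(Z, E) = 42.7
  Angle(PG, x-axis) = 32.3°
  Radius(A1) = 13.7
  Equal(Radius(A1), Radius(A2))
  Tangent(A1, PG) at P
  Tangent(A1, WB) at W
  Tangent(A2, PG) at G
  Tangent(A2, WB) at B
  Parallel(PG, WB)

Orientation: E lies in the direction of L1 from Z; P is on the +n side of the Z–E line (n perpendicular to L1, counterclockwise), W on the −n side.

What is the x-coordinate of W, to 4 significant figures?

7.321

The slot axis is L1's direction at 32.3°, so u = (cos 32.3°, sin 32.3°) = (0.8453, 0.5344) and n = (−sin 32.3°, cos 32.3°) = (-0.5344, 0.8453). Z is at the origin and E lies 42.7 along u from Z, so E = 42.7·u = (36.09, 22.82). Tangency of A1 to both parallel lines with radius 13.7 puts P and W at Z ± 13.7·n: P = (-7.321, 11.58), W = (7.321, -11.58). So W.x = 7.321.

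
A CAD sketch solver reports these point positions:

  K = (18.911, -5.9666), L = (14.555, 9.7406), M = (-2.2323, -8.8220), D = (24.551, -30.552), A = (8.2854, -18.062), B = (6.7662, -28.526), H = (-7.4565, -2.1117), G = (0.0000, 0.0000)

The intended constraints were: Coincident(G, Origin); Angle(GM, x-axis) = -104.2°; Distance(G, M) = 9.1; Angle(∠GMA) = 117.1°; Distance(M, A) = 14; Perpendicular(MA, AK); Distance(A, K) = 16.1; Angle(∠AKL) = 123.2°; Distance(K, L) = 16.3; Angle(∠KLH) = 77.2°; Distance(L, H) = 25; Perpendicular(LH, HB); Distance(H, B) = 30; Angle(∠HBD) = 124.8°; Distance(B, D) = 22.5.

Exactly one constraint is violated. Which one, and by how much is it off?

Distance(B, D) = 22.5 — off by 4.60.

G = (0.00, 0.00) ✓; GM at -104.2° ✓; |GM| = 9.100 ✓; ∠GMA = 117.1° ✓; |MA| = 14.00 ✓; ∠(MA, AK) = 90.00° ✓; |AK| = 16.10 ✓; ∠AKL = 123.2° ✓; |KL| = 16.30 ✓; ∠KLH = 77.20° ✓; |LH| = 25.00 ✓; ∠(LH, HB) = 90.00° ✓; |HB| = 30.00 ✓; ∠HBD = 124.8° ✓; |BD| = 17.90 ✗.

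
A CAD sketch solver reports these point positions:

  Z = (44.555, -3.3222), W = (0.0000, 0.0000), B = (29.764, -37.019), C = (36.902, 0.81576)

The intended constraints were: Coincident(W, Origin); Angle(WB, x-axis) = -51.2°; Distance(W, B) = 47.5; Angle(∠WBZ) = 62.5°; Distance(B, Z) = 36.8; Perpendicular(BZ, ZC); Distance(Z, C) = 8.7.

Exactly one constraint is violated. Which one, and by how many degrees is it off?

Perpendicular(BZ, ZC) — off by 4.70°.

W = (0.00, 0.00) ✓; WB at -51.20° ✓; |WB| = 47.50 ✓; ∠WBZ = 62.50° ✓; |BZ| = 36.80 ✓; ∠(BZ, ZC) = 85.30° ✗; |ZC| = 8.700 ✓.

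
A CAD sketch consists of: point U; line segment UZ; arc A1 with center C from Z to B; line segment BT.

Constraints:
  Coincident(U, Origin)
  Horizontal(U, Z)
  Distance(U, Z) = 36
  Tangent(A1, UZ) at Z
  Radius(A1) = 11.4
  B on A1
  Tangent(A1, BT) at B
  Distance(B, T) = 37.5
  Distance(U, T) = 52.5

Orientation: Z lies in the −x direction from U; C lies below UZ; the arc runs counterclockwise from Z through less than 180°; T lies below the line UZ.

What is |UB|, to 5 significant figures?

48.582

Checks: ∠(CZ, ZU) = 90.00° ✓; |CB| = 11.40 ✓; ∠(CB, BT) = 90.00° ✓; |BT| = 37.50 ✓; |UT| = 52.50 ✓.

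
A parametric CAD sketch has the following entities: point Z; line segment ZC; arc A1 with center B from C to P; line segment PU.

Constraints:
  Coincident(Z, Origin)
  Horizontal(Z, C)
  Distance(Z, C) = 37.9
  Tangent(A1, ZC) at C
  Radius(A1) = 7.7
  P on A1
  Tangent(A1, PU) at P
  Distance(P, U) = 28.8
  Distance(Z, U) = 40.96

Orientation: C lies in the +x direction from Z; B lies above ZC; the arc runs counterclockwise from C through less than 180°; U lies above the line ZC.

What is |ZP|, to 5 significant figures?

45.338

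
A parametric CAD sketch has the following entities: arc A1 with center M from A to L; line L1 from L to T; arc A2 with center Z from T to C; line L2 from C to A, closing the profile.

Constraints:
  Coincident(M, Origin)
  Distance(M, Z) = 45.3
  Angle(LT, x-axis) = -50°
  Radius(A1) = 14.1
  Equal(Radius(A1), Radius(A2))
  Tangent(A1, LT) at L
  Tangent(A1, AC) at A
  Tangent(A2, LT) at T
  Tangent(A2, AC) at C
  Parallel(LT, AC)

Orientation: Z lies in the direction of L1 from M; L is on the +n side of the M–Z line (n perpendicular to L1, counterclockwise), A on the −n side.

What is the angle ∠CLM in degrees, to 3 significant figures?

58.1°

Tangency of A1 to both parallel lines with radius 14.1 puts L and A at M ± 14.1·n: L = (10.8, 9.06), A = (-10.8, -9.06). Equal radii place T and C the same way about Z: T = Z + 14.1·n = (39.9, -25.6), C = Z − 14.1·n = (18.3, -43.8). Then cos ∠CLM = LC·LM / (|LC||LM|), giving 58.1°.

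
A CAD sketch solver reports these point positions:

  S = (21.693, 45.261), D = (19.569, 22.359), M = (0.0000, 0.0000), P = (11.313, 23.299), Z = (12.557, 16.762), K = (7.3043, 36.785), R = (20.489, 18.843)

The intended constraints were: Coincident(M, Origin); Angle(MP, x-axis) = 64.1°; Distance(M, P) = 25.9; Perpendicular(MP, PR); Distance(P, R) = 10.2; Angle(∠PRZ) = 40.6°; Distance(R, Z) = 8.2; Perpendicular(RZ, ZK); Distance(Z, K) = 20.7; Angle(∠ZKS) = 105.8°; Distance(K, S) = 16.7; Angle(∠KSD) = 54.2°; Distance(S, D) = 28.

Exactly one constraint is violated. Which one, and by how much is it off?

Distance(S, D) = 28 — off by 5.00.

M = (0.00, 0.00) ✓; MP at 64.10° ✓; |MP| = 25.90 ✓; ∠(MP, PR) = 90.00° ✓; |PR| = 10.20 ✓; ∠PRZ = 40.60° ✓; |RZ| = 8.200 ✓; ∠(RZ, ZK) = 90.00° ✓; |ZK| = 20.70 ✓; ∠ZKS = 105.8° ✓; |KS| = 16.70 ✓; ∠KSD = 54.20° ✓; |SD| = 23.00 ✗.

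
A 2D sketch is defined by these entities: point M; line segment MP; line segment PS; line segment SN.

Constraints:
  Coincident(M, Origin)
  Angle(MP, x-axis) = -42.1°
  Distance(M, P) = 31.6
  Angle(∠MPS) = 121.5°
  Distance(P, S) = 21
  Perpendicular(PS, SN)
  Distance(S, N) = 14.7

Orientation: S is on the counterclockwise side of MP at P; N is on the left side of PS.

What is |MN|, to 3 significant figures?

39.5

M is at the origin; MP runs at -42.1° with length 31.6, so P = 31.6·(cos -42.1°, sin -42.1°) = (23.4, -21.2). ∠MPS = 121.5°, so PS runs at -42.1° + (180° − 121.5°) = 16.4° from the x-axis; with |PS| = 21.0, S = P + 21.0·(cos 16.4°, sin 16.4°) = (43.6, -15.3). PS is perpendicular to SN; with |SN| = 14.7 on the left of PS, N = S + 14.7·(-0.282, 0.959) = (39.4, -1.15). Then |MN| = |N − M| = 39.5.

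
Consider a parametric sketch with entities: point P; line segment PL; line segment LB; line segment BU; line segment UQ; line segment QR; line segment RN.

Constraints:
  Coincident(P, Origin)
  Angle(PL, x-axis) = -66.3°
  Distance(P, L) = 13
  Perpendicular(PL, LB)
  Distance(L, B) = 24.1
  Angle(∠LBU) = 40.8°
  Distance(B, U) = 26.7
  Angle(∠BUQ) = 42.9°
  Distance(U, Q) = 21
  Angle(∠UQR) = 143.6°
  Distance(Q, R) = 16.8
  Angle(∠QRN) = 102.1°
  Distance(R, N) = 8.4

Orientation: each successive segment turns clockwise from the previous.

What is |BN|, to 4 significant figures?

11.52

∠UQR = 143.6° gives QR at -109.0° from the x-axis; with |QR| = 16.8, R = (-4.537, -33.42). ∠QRN = 102.1° gives RN at 173.1° from the x-axis; with |RN| = 8.4, N = (-12.88, -32.41). Then |BN| = |N − B| = 11.52.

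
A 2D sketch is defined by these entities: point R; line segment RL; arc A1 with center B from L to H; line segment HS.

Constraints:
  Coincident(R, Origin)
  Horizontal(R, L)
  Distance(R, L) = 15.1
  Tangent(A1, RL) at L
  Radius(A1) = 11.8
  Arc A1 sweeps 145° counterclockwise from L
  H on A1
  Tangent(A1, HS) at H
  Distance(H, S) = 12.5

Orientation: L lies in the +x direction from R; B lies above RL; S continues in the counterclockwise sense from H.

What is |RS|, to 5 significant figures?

30.907

R is at the origin; R and L share the same y with |RL| = 15.1 and L on the +x side, so L = (15.100, 0.0000). Since A1 is tangent to RL there, BL ⟂ RL, so B = L + (0, 11.8) = (15.100, 11.800). On A1, L sits at bearing -90° from B; a 145° counterclockwise sweep puts H at bearing 55°, so H = B + 11.8·(cos 55°, sin 55°) = (21.868, 21.466). Tangency of A1 to HS means the radius BH is perpendicular to HS, so HS runs along (−sin 55°, cos 55°); with |HS| = 12.5, S = (11.629, 28.636). Then |RS| = |S − R| = 30.907.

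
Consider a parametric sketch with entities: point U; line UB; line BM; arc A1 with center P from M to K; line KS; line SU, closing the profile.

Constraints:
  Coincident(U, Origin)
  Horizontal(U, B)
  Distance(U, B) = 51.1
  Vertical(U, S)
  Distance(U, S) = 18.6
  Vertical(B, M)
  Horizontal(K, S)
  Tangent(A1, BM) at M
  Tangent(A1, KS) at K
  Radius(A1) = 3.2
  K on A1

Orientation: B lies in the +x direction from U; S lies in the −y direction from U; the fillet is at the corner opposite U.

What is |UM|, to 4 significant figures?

53.37

U is at the origin; U and B share the same y with |UB| = 51.1 and B on the +x side, so B = (51.10, 0.000). U and S share the same x with |US| = 18.6 and S on the −y side, so S = (0.000, -18.60). The virtual corner opposite U is at (51.10, -18.60). The tangent condition forces PM to be normal to BM and since A1 is tangent to KS there, PK ⟂ KS, with radius 3.2, so the center P sits 3.2 in from both sides at P = (47.90, -15.40). That places the tangent points at M = (51.10, -15.40) on BM and K = (47.90, -18.60) on KS. Then |UM| = |M − U| = 53.37.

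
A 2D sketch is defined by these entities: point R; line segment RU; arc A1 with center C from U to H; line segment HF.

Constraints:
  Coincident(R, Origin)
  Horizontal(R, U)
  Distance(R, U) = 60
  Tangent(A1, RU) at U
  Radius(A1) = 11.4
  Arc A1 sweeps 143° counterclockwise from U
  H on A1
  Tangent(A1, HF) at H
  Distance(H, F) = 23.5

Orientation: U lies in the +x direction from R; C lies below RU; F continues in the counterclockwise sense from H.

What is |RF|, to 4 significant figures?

79.82

On A1, U sits at bearing 90° from C; a 143° counterclockwise sweep puts H at bearing 233°, so H = C + 11.4·(cos 233°, sin 233°) = (53.14, -20.50). A1 meets HF tangentially, so CH is at right angles to HF, so HF runs along (−sin 233°, cos 233°); with |HF| = 23.5, F = (71.91, -34.65). Then |RF| = |F − R| = 79.82.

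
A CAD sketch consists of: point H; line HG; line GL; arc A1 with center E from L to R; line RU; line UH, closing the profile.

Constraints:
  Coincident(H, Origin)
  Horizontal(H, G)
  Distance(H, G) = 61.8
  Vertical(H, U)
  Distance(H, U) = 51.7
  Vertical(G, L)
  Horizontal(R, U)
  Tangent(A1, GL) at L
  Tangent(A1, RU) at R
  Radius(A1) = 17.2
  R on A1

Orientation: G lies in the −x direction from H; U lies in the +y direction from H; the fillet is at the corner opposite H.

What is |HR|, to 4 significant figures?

68.28

The virtual corner opposite H is at (-61.80, 51.70). Tangency of A1 to GL means the radius EL is perpendicular to GL and the tangent condition forces ER to be normal to RU, with radius 17.2, so the center E sits 17.2 in from both sides at E = (-44.60, 34.50). That places the tangent points at L = (-61.80, 34.50) on GL and R = (-44.60, 51.70) on RU. Then |HR| = |R − H| = 68.28.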